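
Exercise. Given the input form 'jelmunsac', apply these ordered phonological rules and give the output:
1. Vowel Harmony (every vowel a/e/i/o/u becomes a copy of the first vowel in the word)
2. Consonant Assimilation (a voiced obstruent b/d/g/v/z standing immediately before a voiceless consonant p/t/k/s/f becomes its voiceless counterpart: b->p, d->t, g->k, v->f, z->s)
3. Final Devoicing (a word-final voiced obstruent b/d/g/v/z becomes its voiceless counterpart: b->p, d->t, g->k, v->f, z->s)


Starting form: 'jelmunsac'
Rule 1: Vowel Harmony: all vowels become 'e' (matching first vowel). 'jelmunsac' -> 'jelmensec'
Rule 2: Consonant Assimilation: no voiced obstruent (b/d/g/v/z) stands immediately before a voiceless consonant (p/t/k/s/f). No change.
Rule 3: Final Devoicing: final consonant 'c' is not one of the voiced obstruents b/d/g/v/z. No change.
Final form: 'jelmensec'

jelmensec


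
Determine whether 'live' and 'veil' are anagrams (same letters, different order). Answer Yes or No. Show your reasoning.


Sorted letters of 'live': 'eilv'
Sorted letters of 'veil': 'eilv'
They match.

Yes


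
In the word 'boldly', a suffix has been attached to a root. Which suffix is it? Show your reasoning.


The word 'boldly' = 'bold' (root) + '-ly' (suffix). The suffix is '-ly'.

ly


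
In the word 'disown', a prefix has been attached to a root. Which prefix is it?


The word 'disown' = 'dis' (prefix) + 'own' (root). The prefix is 'dis'.

dis


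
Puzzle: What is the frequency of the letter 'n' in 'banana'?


Letter 'n' in 'banana': found at position(s) 3, 5 = 2 occurrence(s).

2


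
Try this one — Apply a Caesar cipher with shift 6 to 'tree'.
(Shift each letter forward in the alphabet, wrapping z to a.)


Shift each letter by 6: t -> z, r -> x, e -> k, e -> k. Result: 'zxkk'.

zxkk


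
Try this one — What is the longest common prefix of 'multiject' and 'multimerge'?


Compare from the start: 5 characters match: 'multi'. Mismatch at position 6: 'j' vs 'm'.

multi


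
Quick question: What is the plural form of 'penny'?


Apply rule: Change -y to -ies (consonant + y). 'penny' becomes 'pennies'.

pennies


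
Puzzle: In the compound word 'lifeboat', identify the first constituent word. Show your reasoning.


Split 'lifeboat' into 'life' + 'boat'. The first part is 'life'.

life


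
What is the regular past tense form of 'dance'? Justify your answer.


Apply rule: Add -d (word ends in -e). 'dance' becomes 'danced'.

danced


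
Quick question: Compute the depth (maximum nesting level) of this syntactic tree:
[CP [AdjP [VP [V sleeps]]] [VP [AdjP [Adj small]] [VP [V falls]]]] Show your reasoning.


Count bracket nesting levels:
'[' at pos 0: depth = 1
'[' at pos 4: depth = 2
'[' at pos 10: depth = 3
'[' at pos 14: depth = 4
'[' at pos 27: depth = 2
'[' at pos 31: depth = 3
'[' at pos 37: depth = 4
'[' at pos 50: depth = 3
'[' at pos 54: depth = 4
Maximum depth reached: 4

4


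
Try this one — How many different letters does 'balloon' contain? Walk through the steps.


Unique letters in 'balloon': {a, b, l, n, o} = 5 distinct letters.

5


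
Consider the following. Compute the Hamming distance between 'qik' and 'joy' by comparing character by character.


Alignment:
Position 1: 'q' vs 'j' = DIFFER
Position 2: 'i' vs 'o' = DIFFER
Position 3: 'k' vs 'y' = DIFFER
Total differences: 3

3


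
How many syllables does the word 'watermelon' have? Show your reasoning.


Break 'watermelon' into syllables: wa-ter-mel-on -> wa | ter | mel | on = 4 syllables

4 syllables


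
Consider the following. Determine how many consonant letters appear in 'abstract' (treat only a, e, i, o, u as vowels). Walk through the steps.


Consonants in 'abstract': b, s, t, r, c, t = 6 consonants.

6


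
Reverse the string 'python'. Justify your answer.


Reverse 'python' character by character: 'nohtyp'.

nohtyp


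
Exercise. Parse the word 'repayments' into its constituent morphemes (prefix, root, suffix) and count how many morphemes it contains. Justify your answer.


Step 1: Identify prefix: 're' (meaning: again)
Step 2: Identify root: 'pay'
Step 3: Identify suffix(es): 'ment, s'
Decomposition: re- (prefix: again) + pay (root) + -ment (suffix: action/result) + -s (plural)
Total morphemes: 4

4 morphemes (re- (prefix: again) + pay (root) + -ment (suffix: action/result) + -s (plural))


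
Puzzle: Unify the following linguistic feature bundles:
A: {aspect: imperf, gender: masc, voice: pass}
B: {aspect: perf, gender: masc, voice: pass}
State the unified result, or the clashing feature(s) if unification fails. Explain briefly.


Compare features:
aspect: A=imperf vs B=perf -> CLASH
gender: A=masc vs B=masc -> unified: masc
voice: A=pass vs B=pass -> unified: pass
Clash detected on feature 'aspect' (imperf vs perf); unification fails.

CLASH on 'aspect' (imperf vs perf)


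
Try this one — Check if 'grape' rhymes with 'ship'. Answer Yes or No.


Rime (stressed vowel + following sounds) of 'grape': -ape = /eɪp/
Rime of 'ship': -ip = /ɪp/
/eɪp/ and /ɪp/ are different ending sounds, so the words do not rhyme.

No


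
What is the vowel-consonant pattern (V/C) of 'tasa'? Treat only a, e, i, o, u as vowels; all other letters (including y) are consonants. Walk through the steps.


Letter mapping: t = C, a = V, s = C, a = V.

CVCV


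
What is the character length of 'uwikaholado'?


Spell out 'uwikaholado' and number each letter: u(1), w(2), i(3), k(4), a(5), h(6), o(7), l(8), a(9), d(10), o(11). Total: 11 letters.

11


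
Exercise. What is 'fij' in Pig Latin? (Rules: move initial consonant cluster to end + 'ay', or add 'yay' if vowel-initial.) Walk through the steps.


'fij': move consonant cluster 'f' to end and add 'ay': 'ijfay'.

ijfay


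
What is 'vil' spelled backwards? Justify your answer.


Reverse 'vil' character by character: 'liv'.

liv


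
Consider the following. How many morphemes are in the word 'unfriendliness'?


Decomposition: un- (prefix) + friend (root) + -ly (suffix) + -ness (suffix) = 4 morpheme(s)

4 morphemes


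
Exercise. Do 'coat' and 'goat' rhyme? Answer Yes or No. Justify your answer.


Rime (stressed vowel + following sounds) of 'coat': -oat = /oʊt/
Rime of 'goat': -oat = /oʊt/
/oʊt/ and /oʊt/ are the same ending sound, so the words rhyme.

Yes


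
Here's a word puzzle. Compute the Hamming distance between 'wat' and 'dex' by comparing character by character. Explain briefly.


Alignment:
Position 1: 'w' vs 'd' = DIFFER
Position 2: 'a' vs 'e' = DIFFER
Position 3: 't' vs 'x' = DIFFER
Total differences: 3

3


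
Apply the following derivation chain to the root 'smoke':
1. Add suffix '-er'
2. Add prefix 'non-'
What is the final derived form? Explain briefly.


Step 1: Add suffix '-er' to 'smoke' = 'smoker'
Step 2: Add prefix 'non-' to 'smoker' = 'nonsmoker'

nonsmoker


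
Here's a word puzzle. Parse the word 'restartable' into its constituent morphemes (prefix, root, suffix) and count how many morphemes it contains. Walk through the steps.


Step 1: Identify prefix: 're' (meaning: again)
Step 2: Identify root: 'start'
Step 3: Identify suffix(es): 'able'
Decomposition: re- (prefix: again) + start (root) + -able (suffix: capable of)
Total morphemes: 3

3 morphemes (re- (prefix: again) + start (root) + -able (suffix: capable of))


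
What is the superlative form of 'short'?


Apply superlative formation (add -est): 'short' -> 'shortest'.

shortest


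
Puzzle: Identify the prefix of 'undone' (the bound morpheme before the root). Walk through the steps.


The word 'undone' = 'un' (prefix) + 'done' (root). The prefix is 'un'.

un


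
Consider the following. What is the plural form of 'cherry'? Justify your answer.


Apply rule: Change -y to -ies (consonant + y). 'cherry' becomes 'cherries'.

cherries


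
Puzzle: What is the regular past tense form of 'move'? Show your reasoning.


Apply rule: Add -d (word ends in -e). 'move' becomes 'moved'.

moved


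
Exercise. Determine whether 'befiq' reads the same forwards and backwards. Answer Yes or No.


Forward: 'befiq'
Reversed: 'qifeb'
They differ.

No


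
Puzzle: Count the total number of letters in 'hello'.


Spell out 'hello' and number each letter: h(1), e(2), l(3), l(4), o(5). Total: 5 letters.

5


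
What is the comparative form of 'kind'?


Apply comparative formation (add -er): 'kind' -> 'kinder'.

kinder


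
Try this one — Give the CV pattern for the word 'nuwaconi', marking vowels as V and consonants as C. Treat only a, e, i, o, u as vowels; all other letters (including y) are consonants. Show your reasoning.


Letter mapping: n = C, u = V, w = C, a = V, c = C, o = V, n = C, i = V.

CVCVCVCV


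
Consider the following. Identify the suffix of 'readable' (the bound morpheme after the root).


The word 'readable' = 'read' (root) + '-able' (suffix). The suffix is '-able'.

able


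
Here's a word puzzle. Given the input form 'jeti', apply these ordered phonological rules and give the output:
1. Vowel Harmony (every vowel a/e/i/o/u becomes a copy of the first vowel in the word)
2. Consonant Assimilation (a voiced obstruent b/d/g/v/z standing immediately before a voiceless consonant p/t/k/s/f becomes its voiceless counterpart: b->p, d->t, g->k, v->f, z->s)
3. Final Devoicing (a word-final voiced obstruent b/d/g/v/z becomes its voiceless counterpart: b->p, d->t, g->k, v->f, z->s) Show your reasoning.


Starting form: 'jeti'
Rule 1: Vowel Harmony: all vowels become 'e' (matching first vowel). 'jeti' -> 'jete'
Rule 2: Consonant Assimilation: no voiced obstruent (b/d/g/v/z) stands immediately before a voiceless consonant (p/t/k/s/f). No change.
Rule 3: Final Devoicing: the word ends in the vowel 'e', not a consonant. No change.
Final form: 'jete'

jete


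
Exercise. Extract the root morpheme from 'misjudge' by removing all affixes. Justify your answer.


Remove prefix 'mis' from 'misjudge' to get root 'judge'.

judge


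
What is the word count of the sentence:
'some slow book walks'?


Split into words: some | slow | book | walks = 4 words.

4


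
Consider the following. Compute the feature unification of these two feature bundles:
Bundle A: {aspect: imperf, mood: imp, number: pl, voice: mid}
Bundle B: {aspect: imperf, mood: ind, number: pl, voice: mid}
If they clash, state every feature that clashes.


Compare features:
aspect: A=imperf vs B=imperf -> unified: imperf
mood: A=imp vs B=ind -> CLASH
number: A=pl vs B=pl -> unified: pl
voice: A=mid vs B=mid -> unified: mid
Clash detected on feature 'mood' (imp vs ind); unification fails.

CLASH on 'mood' (imp vs ind)


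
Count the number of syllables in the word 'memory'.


Break 'memory' into syllables: mem-o-ry -> mem | o | ry = 3 syllables

3 syllables


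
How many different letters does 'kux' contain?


Unique letters in 'kux': {k, u, x} = 3 distinct letters.

3


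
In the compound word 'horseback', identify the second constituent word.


Split 'horseback' into 'horse' + 'back'. The second part is 'back'.

back


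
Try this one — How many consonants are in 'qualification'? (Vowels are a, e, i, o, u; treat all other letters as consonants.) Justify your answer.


Consonants in 'qualification': q, l, f, c, t, n = 6 consonants.

6


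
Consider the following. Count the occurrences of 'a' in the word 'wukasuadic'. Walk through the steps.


Letter 'a' in 'wukasuadic': found at position(s) 4, 7 = 2 occurrence(s).

2


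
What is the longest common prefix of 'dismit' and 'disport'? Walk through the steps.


Compare from the start: 3 characters match: 'dis'. Mismatch at position 4: 'm' vs 'p'.

dis


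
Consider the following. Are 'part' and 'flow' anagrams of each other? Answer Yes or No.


Sorted letters of 'part': 'aprt'
Sorted letters of 'flow': 'flow'
They do not match.

No


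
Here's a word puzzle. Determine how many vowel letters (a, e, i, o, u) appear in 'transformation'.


Vowels in 'transformation': a, o, a, i, o = 5 vowels.

5


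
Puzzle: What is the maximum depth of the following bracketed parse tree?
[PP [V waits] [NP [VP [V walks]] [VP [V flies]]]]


Count bracket nesting levels:
'[' at pos 0: depth = 1
'[' at pos 4: depth = 2
'[' at pos 14: depth = 2
'[' at pos 18: depth = 3
'[' at pos 22: depth = 4
'[' at pos 33: depth = 3
'[' at pos 37: depth = 4
Maximum depth reached: 4

4


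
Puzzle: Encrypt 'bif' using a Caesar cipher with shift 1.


Shift each letter by 1: b -> c, i -> j, f -> g. Result: 'cjg'.

cjg


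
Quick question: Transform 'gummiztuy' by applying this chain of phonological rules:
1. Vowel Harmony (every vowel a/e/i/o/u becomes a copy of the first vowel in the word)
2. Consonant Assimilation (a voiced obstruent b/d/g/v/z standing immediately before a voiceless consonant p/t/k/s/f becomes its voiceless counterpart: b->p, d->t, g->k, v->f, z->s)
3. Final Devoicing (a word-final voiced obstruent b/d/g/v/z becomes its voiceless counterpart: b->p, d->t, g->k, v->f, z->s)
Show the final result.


Starting form: 'gummiztuy'
Rule 1: Vowel Harmony: all vowels become 'u' (matching first vowel). 'gummiztuy' -> 'gummuztuy'
Rule 2: Consonant Assimilation: voiced obstruent before voiceless consonant becomes voiceless ('zt' -> 'st'). 'gummuztuy' -> 'gummustuy'
Rule 3: Final Devoicing: final consonant 'y' is not one of the voiced obstruents b/d/g/v/z. No change.
Final form: 'gummustuy'

gummustuy


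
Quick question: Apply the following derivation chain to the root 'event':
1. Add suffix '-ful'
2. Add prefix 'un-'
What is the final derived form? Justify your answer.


Step 1: Add suffix '-ful' to 'event' = 'eventful'
Step 2: Add prefix 'un-' to 'eventful' = 'uneventful'

uneventful


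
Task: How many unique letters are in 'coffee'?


Unique letters in 'coffee': {c, e, f, o} = 4 distinct letters.

4


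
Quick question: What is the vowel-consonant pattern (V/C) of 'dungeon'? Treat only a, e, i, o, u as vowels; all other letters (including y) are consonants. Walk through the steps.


Letter mapping: d = C, u = V, n = C, g = C, e = V, o = V, n = C.

CVCCVVC


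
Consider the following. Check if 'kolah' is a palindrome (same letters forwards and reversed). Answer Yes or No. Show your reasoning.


Forward: 'kolah'
Reversed: 'halok'
They differ.

No


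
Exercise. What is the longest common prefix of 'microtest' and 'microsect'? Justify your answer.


Compare from the start: 5 characters match: 'micro'. Mismatch at position 6: 't' vs 's'.

micro


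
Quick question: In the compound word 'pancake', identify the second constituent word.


Split 'pancake' into 'pan' + 'cake'. The second part is 'cake'.

cake


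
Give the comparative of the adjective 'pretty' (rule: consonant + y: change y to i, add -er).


Apply comparative formation (consonant + y: change y to i, add -er): 'pretty' -> 'prettier'.

prettier


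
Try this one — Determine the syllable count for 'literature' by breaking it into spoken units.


Break 'literature' into syllables: lit-er-a-ture -> lit | er | a | ture = 4 syllables

4 syllables


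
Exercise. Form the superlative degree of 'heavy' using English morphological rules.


Apply superlative formation (consonant + y: change y to i, add -est): 'heavy' -> 'heaviest'.

heaviest


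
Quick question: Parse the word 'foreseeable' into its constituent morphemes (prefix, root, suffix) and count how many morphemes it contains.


Step 1: Identify prefix: 'fore' (meaning: before/front)
Step 2: Identify root: 'see'
Step 3: Identify suffix(es): 'able'
Decomposition: fore- (prefix: before/front) + see (root) + -able (suffix: capable of)
Total morphemes: 3

3 morphemes (fore- (prefix: before/front) + see (root) + -able (suffix: capable of))


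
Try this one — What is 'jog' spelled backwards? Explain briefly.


Reverse 'jog' character by character: 'goj'.

goj


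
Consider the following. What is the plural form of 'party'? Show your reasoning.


Apply rule: Change -y to -ies (consonant + y). 'party' becomes 'parties'.

parties


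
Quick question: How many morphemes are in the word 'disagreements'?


Decomposition: dis- (prefix) + agree (root) + -ment (suffix) + -s (plural) = 4 morpheme(s)

4 morphemes


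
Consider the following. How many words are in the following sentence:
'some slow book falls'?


Split into words: some | slow | book | falls = 4 words.

4


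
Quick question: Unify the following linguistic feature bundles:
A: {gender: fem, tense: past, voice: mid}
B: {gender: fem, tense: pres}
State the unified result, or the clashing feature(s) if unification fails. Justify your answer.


Compare features:
gender: A=fem vs B=fem -> unified: fem
tense: A=past vs B=pres -> CLASH
voice: A=mid vs B=_ -> unified: mid
Clash detected on feature 'tense' (past vs pres); unification fails.

CLASH on 'tense' (past vs pres)


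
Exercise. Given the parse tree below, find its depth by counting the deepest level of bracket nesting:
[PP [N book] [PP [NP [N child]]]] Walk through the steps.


Count bracket nesting levels:
'[' at pos 0: depth = 1
'[' at pos 4: depth = 2
'[' at pos 13: depth = 2
'[' at pos 17: depth = 3
'[' at pos 21: depth = 4
Maximum depth reached: 4

4


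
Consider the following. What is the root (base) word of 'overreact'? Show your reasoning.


Remove prefix 'over' from 'overreact' to get root 'react'.

react


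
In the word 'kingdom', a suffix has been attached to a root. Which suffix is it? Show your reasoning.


The word 'kingdom' = 'king' (root) + '-dom' (suffix). The suffix is '-dom'.

dom


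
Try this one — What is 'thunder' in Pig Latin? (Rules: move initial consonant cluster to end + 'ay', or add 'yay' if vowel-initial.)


'thunder': move consonant cluster 'th' to end and add 'ay': 'underthay'.

underthay


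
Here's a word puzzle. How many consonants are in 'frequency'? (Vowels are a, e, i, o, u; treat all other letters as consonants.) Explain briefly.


Consonants in 'frequency': f, r, q, n, c, y = 6 consonants.

6


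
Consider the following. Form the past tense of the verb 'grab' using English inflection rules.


Apply rule: Double final consonant and add -ed. 'grab' becomes 'grabbed'.

grabbed


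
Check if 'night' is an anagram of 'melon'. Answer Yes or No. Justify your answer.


Sorted letters of 'night': 'ghint'
Sorted letters of 'melon': 'elmno'
They do not match.

No


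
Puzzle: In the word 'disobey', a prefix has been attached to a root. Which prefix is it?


The word 'disobey' = 'dis' (prefix) + 'obey' (root). The prefix is 'dis'.

dis


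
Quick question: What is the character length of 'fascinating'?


Spell out 'fascinating' and number each letter: f(1), a(2), s(3), c(4), i(5), n(6), a(7), t(8), i(9), n(10), g(11). Total: 11 letters.

11


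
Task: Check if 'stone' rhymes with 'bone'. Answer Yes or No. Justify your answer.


Rime (stressed vowel + following sounds) of 'stone': -one = /oʊn/
Rime of 'bone': -one = /oʊn/
/oʊn/ and /oʊn/ are the same ending sound, so the words rhyme.

Yes


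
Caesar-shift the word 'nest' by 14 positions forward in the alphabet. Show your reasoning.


Shift each letter by 14: n -> b, e -> s, s -> g, t -> h. Result: 'bsgh'.

bsgh


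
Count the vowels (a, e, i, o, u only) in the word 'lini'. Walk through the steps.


Vowels in 'lini': i, i = 2 vowels.

2


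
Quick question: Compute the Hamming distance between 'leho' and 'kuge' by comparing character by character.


Alignment:
Position 1: 'l' vs 'k' = DIFFER
Position 2: 'e' vs 'u' = DIFFER
Position 3: 'h' vs 'g' = DIFFER
Position 4: 'o' vs 'e' = DIFFER
Total differences: 4

4


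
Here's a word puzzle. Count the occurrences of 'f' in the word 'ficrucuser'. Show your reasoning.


Letter 'f' in 'ficrucuser': found at position(s) 1 = 1 occurrence(s).

1


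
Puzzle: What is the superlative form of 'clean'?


Apply superlative formation (add -est): 'clean' -> 'cleanest'.

cleanest


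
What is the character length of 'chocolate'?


Spell out 'chocolate' and number each letter: c(1), h(2), o(3), c(4), o(5), l(6), a(7), t(8), e(9). Total: 9 letters.

9


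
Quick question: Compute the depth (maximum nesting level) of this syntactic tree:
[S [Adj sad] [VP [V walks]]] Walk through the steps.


Count bracket nesting levels:
'[' at pos 0: depth = 1
'[' at pos 3: depth = 2
'[' at pos 13: depth = 2
'[' at pos 17: depth = 3
Maximum depth reached: 3

3


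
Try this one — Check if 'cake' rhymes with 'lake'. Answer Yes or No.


Rime (stressed vowel + following sounds) of 'cake': -ake = /eɪk/
Rime of 'lake': -ake = /eɪk/
/eɪk/ and /eɪk/ are the same ending sound, so the words rhyme.

Yes


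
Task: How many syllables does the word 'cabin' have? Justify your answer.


Break 'cabin' into syllables: cab-in -> cab | in = 2 syllables

2 syllables


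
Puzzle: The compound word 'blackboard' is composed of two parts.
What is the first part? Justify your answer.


Split 'blackboard' into 'black' + 'board'. The first part is 'black'.

black


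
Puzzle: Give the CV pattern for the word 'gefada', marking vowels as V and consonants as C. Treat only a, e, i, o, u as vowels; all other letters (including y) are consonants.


Letter mapping: g = C, e = V, f = C, a = V, d = C, a = V.

CVCVCV


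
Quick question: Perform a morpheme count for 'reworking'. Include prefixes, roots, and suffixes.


Decomposition: re- (prefix) + work (root) + -ing (suffix) = 3 morpheme(s)

3 morphemes


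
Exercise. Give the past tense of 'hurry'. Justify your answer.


Apply rule: Change -y to -ied. 'hurry' becomes 'hurried'.

hurried


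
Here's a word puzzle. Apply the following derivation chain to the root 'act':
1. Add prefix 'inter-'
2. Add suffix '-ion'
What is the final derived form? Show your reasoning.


Step 1: Add prefix 'inter-' to 'act' = 'interact'
Step 2: Add suffix '-ion' to 'interact' = 'interaction'

interaction


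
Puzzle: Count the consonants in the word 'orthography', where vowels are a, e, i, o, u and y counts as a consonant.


Consonants in 'orthography': r, t, h, g, r, p, h, y = 8 consonants.

8


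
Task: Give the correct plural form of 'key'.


Apply rule: Add -s. 'key' becomes 'keys'.

keys


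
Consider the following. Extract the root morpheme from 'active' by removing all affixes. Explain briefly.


Remove suffix '-ive' from 'active' to get root 'act'.

act


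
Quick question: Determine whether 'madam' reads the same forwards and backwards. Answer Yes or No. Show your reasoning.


Forward: 'madam'
Reversed: 'madam'
They are identical.

Yes


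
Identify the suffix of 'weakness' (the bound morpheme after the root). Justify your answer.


The word 'weakness' = 'weak' (root) + '-ness' (suffix). The suffix is '-ness'.

ness


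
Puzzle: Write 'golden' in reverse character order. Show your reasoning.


Reverse 'golden' character by character: 'nedlog'.

nedlog


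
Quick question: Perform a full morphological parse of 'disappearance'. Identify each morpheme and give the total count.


Step 1: Identify prefix: 'dis' (meaning: not/apart)
Step 2: Identify root: 'appear'
Step 3: Identify suffix(es): 'ance'
Decomposition: dis- (prefix: not/apart) + appear (root) + -ance (suffix: state/act)
Total morphemes: 3

3 morphemes (dis- (prefix: not/apart) + appear (root) + -ance (suffix: state/act))


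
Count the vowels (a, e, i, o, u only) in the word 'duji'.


Vowels in 'duji': u, i = 2 vowels.

2


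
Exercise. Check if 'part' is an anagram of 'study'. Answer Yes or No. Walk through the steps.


Sorted letters of 'part': 'aprt'
Sorted letters of 'study': 'dstuy'
They do not match.

No


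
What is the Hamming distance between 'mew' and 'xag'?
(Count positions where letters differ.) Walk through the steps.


Alignment:
Position 1: 'm' vs 'x' = DIFFER
Position 2: 'e' vs 'a' = DIFFER
Position 3: 'w' vs 'g' = DIFFER
Total differences: 3

3


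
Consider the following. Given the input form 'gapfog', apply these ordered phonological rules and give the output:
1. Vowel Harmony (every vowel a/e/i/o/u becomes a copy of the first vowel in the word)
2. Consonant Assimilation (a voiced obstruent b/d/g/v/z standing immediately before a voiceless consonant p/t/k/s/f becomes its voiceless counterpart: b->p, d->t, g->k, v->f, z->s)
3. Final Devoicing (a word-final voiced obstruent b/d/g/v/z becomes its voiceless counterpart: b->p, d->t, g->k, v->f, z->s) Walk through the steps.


Starting form: 'gapfog'
Rule 1: Vowel Harmony: all vowels become 'a' (matching first vowel). 'gapfog' -> 'gapfag'
Rule 2: Consonant Assimilation: no voiced obstruent (b/d/g/v/z) stands immediately before a voiceless consonant (p/t/k/s/f). No change.
Rule 3: Final Devoicing: word-final voiced obstruent 'g' becomes voiceless 'k'. 'gapfag' -> 'gapfak'
Final form: 'gapfak'

gapfak


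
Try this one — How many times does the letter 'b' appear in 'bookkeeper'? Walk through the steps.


Letter 'b' in 'bookkeeper': found at position(s) 1 = 1 occurrence(s).

1


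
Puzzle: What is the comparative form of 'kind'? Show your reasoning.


Apply comparative formation (add -er): 'kind' -> 'kinder'.

kinder


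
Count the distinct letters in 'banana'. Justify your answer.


Unique letters in 'banana': {a, b, n} = 3 distinct letters.

3


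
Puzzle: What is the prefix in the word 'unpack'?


The word 'unpack' = 'un' (prefix) + 'pack' (root). The prefix is 'un'.

un


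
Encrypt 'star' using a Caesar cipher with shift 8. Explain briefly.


Shift each letter by 8: s -> a, t -> b, a -> i, r -> z. Result: 'abiz'.

abiz


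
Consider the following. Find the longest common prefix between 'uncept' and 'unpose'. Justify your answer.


Compare from the start: 2 characters match: 'un'. Mismatch at position 3: 'c' vs 'p'.

un


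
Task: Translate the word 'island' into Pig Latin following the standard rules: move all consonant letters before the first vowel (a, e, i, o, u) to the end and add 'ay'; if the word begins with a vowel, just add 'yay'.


'island' starts with a vowel, so add 'yay': 'islandyay'.

islandyay


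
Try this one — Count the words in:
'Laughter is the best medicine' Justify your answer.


Split into words: Laughter | is | the | best | medicine = 5 words.

5


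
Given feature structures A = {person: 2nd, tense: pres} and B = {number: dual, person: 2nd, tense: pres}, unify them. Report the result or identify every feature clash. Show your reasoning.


Compare features:
number: A=_ vs B=dual -> unified: dual
person: A=2nd vs B=2nd -> unified: 2nd
tense: A=pres vs B=pres -> unified: pres
No clashes found.

Unified: {number: dual, person: 2nd, tense: pres}


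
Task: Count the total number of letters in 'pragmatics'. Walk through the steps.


Spell out 'pragmatics' and number each letter: p(1), r(2), a(3), g(4), m(5), a(6), t(7), i(8), c(9), s(10). Total: 10 letters.

10


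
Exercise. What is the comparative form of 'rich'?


Apply comparative formation (add -er): 'rich' -> 'richer'.

richer


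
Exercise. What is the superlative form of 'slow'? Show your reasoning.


Apply superlative formation (add -est): 'slow' -> 'slowest'.

slowest


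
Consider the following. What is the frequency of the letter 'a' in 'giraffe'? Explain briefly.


Letter 'a' in 'giraffe': found at position(s) 4 = 1 occurrence(s).

1


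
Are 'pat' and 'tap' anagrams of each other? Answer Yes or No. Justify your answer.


Sorted letters of 'pat': 'apt'
Sorted letters of 'tap': 'apt'
They match.

Yes


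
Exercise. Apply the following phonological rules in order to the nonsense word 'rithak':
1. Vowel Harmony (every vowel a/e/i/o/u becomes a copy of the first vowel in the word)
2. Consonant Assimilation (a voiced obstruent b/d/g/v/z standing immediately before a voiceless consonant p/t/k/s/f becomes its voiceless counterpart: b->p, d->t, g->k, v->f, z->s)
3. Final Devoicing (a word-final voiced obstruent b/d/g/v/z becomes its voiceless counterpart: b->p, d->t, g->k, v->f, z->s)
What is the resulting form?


Starting form: 'rithak'
Rule 1: Vowel Harmony: all vowels become 'i' (matching first vowel). 'rithak' -> 'rithik'
Rule 2: Consonant Assimilation: no voiced obstruent (b/d/g/v/z) stands immediately before a voiceless consonant (p/t/k/s/f). No change.
Rule 3: Final Devoicing: final consonant 'k' is not one of the voiced obstruents b/d/g/v/z. No change.
Final form: 'rithik'

rithik


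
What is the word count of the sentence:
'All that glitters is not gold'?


Split into words: All | that | glitters | is | not | gold = 6 words.

6


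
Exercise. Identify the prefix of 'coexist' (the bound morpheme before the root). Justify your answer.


The word 'coexist' = 'co' (prefix) + 'exist' (root). The prefix is 'co'.

co


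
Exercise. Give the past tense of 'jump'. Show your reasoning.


Apply rule: Add -ed. 'jump' becomes 'jumped'.

jumped


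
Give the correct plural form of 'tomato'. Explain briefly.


Apply rule: Add -es (consonant + o). 'tomato' becomes 'tomatoes'.

tomatoes


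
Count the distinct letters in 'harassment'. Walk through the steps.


Unique letters in 'harassment': {a, e, h, m, n, r, s, t} = 8 distinct letters.

8


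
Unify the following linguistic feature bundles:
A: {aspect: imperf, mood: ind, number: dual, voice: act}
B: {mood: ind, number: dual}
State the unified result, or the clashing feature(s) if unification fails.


Compare features:
aspect: A=imperf vs B=_ -> unified: imperf
mood: A=ind vs B=ind -> unified: ind
number: A=dual vs B=dual -> unified: dual
voice: A=act vs B=_ -> unified: act
No clashes found.

Unified: {aspect: imperf, mood: ind, number: dual, voice: act}


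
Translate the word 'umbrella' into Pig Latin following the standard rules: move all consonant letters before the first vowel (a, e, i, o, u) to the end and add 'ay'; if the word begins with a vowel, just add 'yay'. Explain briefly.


'umbrella' starts with a vowel, so add 'yay': 'umbrellayay'.

umbrellayay


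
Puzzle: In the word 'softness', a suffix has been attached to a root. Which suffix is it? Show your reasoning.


The word 'softness' = 'soft' (root) + '-ness' (suffix). The suffix is '-ness'.

ness


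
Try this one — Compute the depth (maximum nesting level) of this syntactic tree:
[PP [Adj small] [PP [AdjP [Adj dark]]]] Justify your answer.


Count bracket nesting levels:
'[' at pos 0: depth = 1
'[' at pos 4: depth = 2
'[' at pos 16: depth = 2
'[' at pos 20: depth = 3
'[' at pos 26: depth = 4
Maximum depth reached: 4

4


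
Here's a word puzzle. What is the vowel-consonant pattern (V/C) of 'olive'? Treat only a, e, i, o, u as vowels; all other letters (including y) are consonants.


Letter mapping: o = V, l = C, i = V, v = C, e = V.

VCVCV


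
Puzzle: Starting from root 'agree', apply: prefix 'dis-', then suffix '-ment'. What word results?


Step 1: Add prefix 'dis-' to 'agree' = 'disagree'
Step 2: Add suffix '-ment' to 'disagree' = 'disagreement'

disagreement


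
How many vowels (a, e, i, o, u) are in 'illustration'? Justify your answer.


Vowels in 'illustration': i, u, a, i, o = 5 vowels.

5


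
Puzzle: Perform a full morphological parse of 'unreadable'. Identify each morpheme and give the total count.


Step 1: Identify prefix: 'un' (meaning: not/reverse)
Step 2: Identify root: 'read'
Step 3: Identify suffix(es): 'able'
Decomposition: un- (prefix: not/reverse) + read (root) + -able (suffix: capable of)
Total morphemes: 3

3 morphemes (un- (prefix: not/reverse) + read (root) + -able (suffix: capable of))


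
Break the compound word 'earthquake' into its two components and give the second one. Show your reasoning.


Split 'earthquake' into 'earth' + 'quake'. The second part is 'quake'.

quake


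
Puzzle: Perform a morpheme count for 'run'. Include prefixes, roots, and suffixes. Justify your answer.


Decomposition: run (free morpheme) = 1 morpheme(s)

1 morphemes


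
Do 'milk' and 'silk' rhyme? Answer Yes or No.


Rime (stressed vowel + following sounds) of 'milk': -ilk = /ɪlk/
Rime of 'silk': -ilk = /ɪlk/
/ɪlk/ and /ɪlk/ are the same ending sound, so the words rhyme.

Yes


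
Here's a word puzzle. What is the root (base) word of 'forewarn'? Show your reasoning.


Remove prefix 'fore' from 'forewarn' to get root 'warn'.

warn


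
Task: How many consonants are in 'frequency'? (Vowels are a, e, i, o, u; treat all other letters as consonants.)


Consonants in 'frequency': f, r, q, n, c, y = 6 consonants.

6


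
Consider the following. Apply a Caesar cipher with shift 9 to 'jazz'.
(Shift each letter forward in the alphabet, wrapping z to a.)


Shift each letter by 9: j -> s, a -> j, z -> i, z -> i. Result: 'sjii'.

sjii


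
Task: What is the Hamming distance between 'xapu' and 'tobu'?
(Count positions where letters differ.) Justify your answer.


Alignment:
Position 1: 'x' vs 't' = DIFFER
Position 2: 'a' vs 'o' = DIFFER
Position 3: 'p' vs 'b' = DIFFER
Position 4: 'u' vs 'u' = match
Total differences: 3

3


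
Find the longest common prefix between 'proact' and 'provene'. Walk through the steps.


Compare from the start: 3 characters match: 'pro'. Mismatch at position 4: 'a' vs 'v'.

pro


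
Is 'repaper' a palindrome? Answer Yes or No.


Forward: 'repaper'
Reversed: 'repaper'
They are identical.

Yes


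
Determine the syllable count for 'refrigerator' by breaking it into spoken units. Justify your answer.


Break 'refrigerator' into syllables: re-frig-er-a-tor -> re | frig | er | a | tor = 5 syllables

5 syllables


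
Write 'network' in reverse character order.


Reverse 'network' character by character: 'krowten'.

krowten


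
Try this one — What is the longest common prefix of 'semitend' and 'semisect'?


Compare from the start: 4 characters match: 'semi'. Mismatch at position 5: 't' vs 's'.

semi


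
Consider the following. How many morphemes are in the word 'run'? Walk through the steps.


Decomposition: run (free morpheme) = 1 morpheme(s)

1 morphemes


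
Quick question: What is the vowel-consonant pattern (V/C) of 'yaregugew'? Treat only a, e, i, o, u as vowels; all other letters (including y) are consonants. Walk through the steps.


Letter mapping: y = C, a = V, r = C, e = V, g = C, u = V, g = C, e = V, w = C.

CVCVCVCVC


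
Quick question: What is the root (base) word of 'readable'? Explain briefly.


Remove suffix '-able' from 'readable' to get root 'read'.

read


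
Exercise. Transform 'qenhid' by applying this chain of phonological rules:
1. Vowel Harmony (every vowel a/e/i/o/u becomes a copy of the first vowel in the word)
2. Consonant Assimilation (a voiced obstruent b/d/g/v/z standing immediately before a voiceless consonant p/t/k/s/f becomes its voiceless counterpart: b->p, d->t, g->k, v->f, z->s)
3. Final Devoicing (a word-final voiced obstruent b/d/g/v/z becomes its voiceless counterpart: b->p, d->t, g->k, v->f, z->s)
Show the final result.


Starting form: 'qenhid'
Rule 1: Vowel Harmony: all vowels become 'e' (matching first vowel). 'qenhid' -> 'qenhed'
Rule 2: Consonant Assimilation: no voiced obstruent (b/d/g/v/z) stands immediately before a voiceless consonant (p/t/k/s/f). No change.
Rule 3: Final Devoicing: word-final voiced obstruent 'd' becomes voiceless 't'. 'qenhed' -> 'qenhet'
Final form: 'qenhet'

qenhet


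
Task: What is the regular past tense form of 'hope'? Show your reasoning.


Apply rule: Add -d (word ends in -e). 'hope' becomes 'hoped'.

hoped


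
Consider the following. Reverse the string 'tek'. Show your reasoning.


Reverse 'tek' character by character: 'ket'.

ket


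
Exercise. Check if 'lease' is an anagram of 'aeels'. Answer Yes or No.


Sorted letters of 'lease': 'aeels'
Sorted letters of 'aeels': 'aeels'
They match.

Yes


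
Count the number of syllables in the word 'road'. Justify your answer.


Break 'road' into syllables: road -> road = 1 syllable

1 syllable


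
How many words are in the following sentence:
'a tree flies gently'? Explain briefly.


Split into words: a | tree | flies | gently = 4 words.

4


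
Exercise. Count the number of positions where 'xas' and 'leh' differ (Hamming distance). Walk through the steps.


Alignment:
Position 1: 'x' vs 'l' = DIFFER
Position 2: 'a' vs 'e' = DIFFER
Position 3: 's' vs 'h' = DIFFER
Total differences: 3

3


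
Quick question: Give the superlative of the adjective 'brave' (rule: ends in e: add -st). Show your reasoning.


Apply superlative formation (ends in e: add -st): 'brave' -> 'bravest'.

bravest


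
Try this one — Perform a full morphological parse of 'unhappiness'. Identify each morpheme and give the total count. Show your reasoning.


Step 1: Identify prefix: 'un' (meaning: not/reverse)
Step 2: Identify root: 'happy'
Step 3: Identify suffix(es): 'ness'
Decomposition: un- (prefix: not/reverse) + happy (root) + -ness (suffix: state of)
Total morphemes: 3

3 morphemes (un- (prefix: not/reverse) + happy (root) + -ness (suffix: state of))


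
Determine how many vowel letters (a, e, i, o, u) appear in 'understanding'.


Vowels in 'understanding': u, e, a, i = 4 vowels.

4


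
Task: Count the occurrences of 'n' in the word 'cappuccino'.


Letter 'n' in 'cappuccino': found at position(s) 9 = 1 occurrence(s).

1


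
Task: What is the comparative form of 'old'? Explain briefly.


Apply comparative formation (add -er): 'old' -> 'older'.

older


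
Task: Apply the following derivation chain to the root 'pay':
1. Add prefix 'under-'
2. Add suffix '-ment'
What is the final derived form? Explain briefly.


Step 1: Add prefix 'under-' to 'pay' = 'underpay'
Step 2: Add suffix '-ment' to 'underpay' = 'underpayment'

underpayment


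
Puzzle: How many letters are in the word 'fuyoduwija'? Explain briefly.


Spell out 'fuyoduwija' and number each letter: f(1), u(2), y(3), o(4), d(5), u(6), w(7), i(8), j(9), a(10). Total: 10 letters.

10


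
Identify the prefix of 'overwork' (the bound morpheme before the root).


The word 'overwork' = 'over' (prefix) + 'work' (root). The prefix is 'over'.

over


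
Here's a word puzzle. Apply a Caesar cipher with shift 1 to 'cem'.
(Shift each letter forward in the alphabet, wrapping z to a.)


Shift each letter by 1: c -> d, e -> f, m -> n. Result: 'dfn'.

dfn


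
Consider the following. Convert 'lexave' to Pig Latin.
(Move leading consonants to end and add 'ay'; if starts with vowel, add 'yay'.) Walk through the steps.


'lexave': move consonant cluster 'l' to end and add 'ay': 'exavelay'.

exavelay


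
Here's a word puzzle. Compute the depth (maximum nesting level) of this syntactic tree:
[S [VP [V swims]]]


Count bracket nesting levels:
'[' at pos 0: depth = 1
'[' at pos 3: depth = 2
'[' at pos 7: depth = 3
Maximum depth reached: 3

3


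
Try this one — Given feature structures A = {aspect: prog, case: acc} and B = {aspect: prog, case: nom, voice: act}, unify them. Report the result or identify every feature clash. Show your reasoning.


Compare features:
aspect: A=prog vs B=prog -> unified: prog
case: A=acc vs B=nom -> CLASH
voice: A=_ vs B=act -> unified: act
Clash detected on feature 'case' (acc vs nom); unification fails.

CLASH on 'case' (acc vs nom)


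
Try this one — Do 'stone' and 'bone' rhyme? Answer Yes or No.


Rime (stressed vowel + following sounds) of 'stone': -one = /oʊn/
Rime of 'bone': -one = /oʊn/
/oʊn/ and /oʊn/ are the same ending sound, so the words rhyme.

Yes
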